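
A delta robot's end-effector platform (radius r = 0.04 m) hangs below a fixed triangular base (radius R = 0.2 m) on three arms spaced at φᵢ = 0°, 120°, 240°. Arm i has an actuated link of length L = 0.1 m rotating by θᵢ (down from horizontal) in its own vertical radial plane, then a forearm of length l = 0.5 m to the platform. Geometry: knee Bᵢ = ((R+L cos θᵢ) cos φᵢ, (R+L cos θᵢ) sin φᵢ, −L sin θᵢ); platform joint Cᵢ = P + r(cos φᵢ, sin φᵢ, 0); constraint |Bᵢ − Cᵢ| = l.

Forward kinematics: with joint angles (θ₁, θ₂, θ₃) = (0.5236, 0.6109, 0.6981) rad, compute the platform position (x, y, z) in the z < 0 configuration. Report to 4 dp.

(0.0179, 0.0104, -0.4945)

φ1=0.0°: virtual centre (0.2466, 0.0000, -0.0500), radius l
centre 2 = (0.2419·cos120.0°, 0.2419·sin120.0°, -0.0574) = (-0.1210, 0.2095, -0.0574)
arm 3 at φ=240.0°: (R−r)+L cos θ3 = 0.2366;  centre 3 = (-0.1183, -0.2049, -0.0643)
|centre ₂|²−|centre ₁|² = -0.0015;  |centre ₃|²−|centre ₁|² = -0.0032
linear system: -0.7351x+0.4190y = -0.0015−-0.0147z; -0.7298x+-0.4098y = -0.0032−-0.0286z
det = 0.6071;  x = 0.0032+-0.0296z,  y = 0.0021+-0.0169z
sphere 1 gives Az²+Bz+C=0 with A=1.0012, B=0.1144, C=-0.1883;  B²−4AC=0.7670;  roots -0.4945, 0.3803;  negative root z = -0.4945
x = 0.0179, y = 0.0104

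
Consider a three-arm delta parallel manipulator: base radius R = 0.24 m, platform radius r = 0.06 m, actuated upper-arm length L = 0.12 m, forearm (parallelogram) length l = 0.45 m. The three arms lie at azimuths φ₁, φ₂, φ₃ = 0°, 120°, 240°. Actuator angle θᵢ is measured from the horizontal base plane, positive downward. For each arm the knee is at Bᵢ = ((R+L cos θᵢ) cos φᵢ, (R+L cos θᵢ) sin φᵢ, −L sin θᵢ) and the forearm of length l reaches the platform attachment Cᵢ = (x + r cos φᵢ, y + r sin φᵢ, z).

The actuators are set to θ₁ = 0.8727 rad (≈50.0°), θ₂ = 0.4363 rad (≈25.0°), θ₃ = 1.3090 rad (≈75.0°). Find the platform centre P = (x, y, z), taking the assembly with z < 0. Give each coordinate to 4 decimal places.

arm 1 at φ=0.0°: e+L cos θ1 = 0.2571;  O1 = (0.2571, 0.0000, -0.0919)
arm 2 at φ=120.0°: e+L cos θ2 = 0.2888;  O2 = (-0.1444, 0.2501, -0.0507)
φ3=240.0°: virtual centre (-0.1055, -0.1828, -0.1159), radius l
eliminate P² terms by subtracting sphere 1 from 2 and 3
[-0.8030 0.5001 0.0824]·P = 0.0114;  [-0.7253 -0.3656 -0.0480]·P = -0.0166
Cramer: x(z) = 0.0063+0.0094z;  y(z) = 0.0329-0.1498z
quadratic in z: (1.0225)z²+(0.1693)z+(-0.1301)=0, √Δ=0.7487 → z ∈ {-0.4489, 0.2833}; z = -0.4489 (taking z<0)
x = 0.0021, y = 0.1001

(0.0021, 0.1001, -0.4489)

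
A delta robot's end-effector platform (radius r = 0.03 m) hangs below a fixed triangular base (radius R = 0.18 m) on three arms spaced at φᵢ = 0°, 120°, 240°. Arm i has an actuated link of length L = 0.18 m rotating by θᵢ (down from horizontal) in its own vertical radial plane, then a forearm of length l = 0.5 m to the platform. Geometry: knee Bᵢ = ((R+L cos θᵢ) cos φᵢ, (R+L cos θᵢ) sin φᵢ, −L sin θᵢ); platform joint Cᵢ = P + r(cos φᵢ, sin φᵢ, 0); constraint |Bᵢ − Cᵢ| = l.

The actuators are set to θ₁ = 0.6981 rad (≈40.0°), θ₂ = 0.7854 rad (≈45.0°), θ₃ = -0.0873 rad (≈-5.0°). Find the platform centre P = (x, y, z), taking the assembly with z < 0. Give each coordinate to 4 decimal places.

S1 = (0.2879·cos0.0°, 0.2879·sin0.0°, -0.1157) = (0.2879, 0.0000, -0.1157)
φ2=120.0°: virtual centre (-0.1386, 0.2401, -0.1273), radius l
arm 3 at φ=240.0°: e+L cos θ3 = 0.3293;  S3 = (-0.1647, -0.2852, 0.0157)
|S₂|²−|S₁|² = -0.0032;  |S₃|²−|S₁|² = 0.0124
plane₁₂: -0.8531x+0.4803y+-0.0232z = -0.0032
Cramer: x(z) = -0.0045+0.1226z;  y(z) = -0.0146+0.2661z
quadratic in z: (1.0858)z²+(0.1519)z+(-0.1509)=0, √Δ=0.8237 → z ∈ {-0.4492, 0.3094}; z = -0.4492 (taking z<0)
x = -0.0596, y = -0.1342

(-0.0596, -0.1342, -0.4492)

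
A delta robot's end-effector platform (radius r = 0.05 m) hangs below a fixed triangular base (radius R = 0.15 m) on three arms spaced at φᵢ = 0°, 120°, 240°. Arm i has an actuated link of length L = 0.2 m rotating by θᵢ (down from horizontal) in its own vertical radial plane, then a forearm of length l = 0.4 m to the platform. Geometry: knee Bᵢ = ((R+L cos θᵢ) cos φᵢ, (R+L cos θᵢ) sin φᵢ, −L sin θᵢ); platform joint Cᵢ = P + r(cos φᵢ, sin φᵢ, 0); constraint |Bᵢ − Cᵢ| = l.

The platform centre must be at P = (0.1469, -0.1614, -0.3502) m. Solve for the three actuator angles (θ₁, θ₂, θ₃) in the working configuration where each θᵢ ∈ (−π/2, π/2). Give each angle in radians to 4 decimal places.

arm 1 (φ=0.0°): x'=0.1469, y'=-0.1614
  A cos θ + B sin θ = C:  -0.0469·cos θ + -0.3502·sin θ = -0.0772
  √(A²+B²)=0.3533;  θ1 = -1.7039+1.7911 ≈ 0.0872
φ2=120.0° → target in arm frame (-0.2132, -0.0465)
  e−x'=0.3132;  (l²−L²−(e−x')²−y'²−z²)/2L = -0.2573
  θ2 = atan2(B,A) + arccos(C/0.4698) = 1.3092
arm 3 (φ=240.0°): x'=0.0663, y'=0.2079
  e−x'=0.0337;  (l²−L²−(e−x')²−y'²−z²)/2L = -0.1175
  √(A²+B²)=0.3518;  θ3 = -1.4749+1.9114 ≈ 0.4364

θ₁ = 0.0872, θ₂ = 1.3092, θ₃ = 0.4364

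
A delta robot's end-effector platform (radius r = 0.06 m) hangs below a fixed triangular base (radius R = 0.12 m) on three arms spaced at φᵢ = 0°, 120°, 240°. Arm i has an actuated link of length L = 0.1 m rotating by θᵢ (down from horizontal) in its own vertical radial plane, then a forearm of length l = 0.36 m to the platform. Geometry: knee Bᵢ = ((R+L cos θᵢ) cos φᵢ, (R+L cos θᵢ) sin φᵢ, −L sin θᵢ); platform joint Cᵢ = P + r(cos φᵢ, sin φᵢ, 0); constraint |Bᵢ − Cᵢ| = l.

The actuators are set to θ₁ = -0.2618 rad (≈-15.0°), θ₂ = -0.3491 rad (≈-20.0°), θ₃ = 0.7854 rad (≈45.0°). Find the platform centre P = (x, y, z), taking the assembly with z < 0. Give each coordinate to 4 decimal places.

(0.0670, 0.1347, -0.2957)

φ1=0.0°: virtual centre (0.1566, 0.0000, 0.0259), radius l
φ2=120.0°: virtual centre (-0.0770, 0.1333, 0.0342), radius l
arm 3 at φ=240.0°: e+L cos θ3 = 0.1307;  centre 3 = (-0.0654, -0.1132, -0.0707)
eliminate P² terms by subtracting sphere 1 from 2 and 3
plane₁₂: -0.4672x+0.2667y+0.0166z = -0.0003
det = 0.2241;  x = 0.0040+-0.2130z,  y = 0.0058+-0.4356z
into |P−centre ₁|² = l²: 1.2351z² + 0.0081z + -0.1056 = 0;  Δ = 0.5219;  z = -0.2957 or 0.2891 → z<0 root = -0.2957
x = 0.0670, y = 0.1347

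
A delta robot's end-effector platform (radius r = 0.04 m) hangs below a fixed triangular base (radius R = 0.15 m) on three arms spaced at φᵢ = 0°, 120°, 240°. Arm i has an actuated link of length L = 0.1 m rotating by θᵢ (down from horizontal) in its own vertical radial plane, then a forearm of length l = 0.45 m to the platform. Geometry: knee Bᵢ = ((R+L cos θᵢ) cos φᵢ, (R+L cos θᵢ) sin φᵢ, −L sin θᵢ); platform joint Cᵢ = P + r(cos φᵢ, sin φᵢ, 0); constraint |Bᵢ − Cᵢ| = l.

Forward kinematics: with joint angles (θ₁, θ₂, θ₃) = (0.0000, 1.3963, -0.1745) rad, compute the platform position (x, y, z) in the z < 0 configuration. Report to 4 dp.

(0.0927, -0.1977, -0.3869)

arm 1 at φ=0.0°: ρ1 = 0.2100;  S1 = (0.2100, 0.0000, 0.0000)
S2 = (0.1274·cos120.0°, 0.1274·sin120.0°, -0.0985) = (-0.0637, 0.1103, -0.0985)
arm 3 at φ=240.0°: ρ3 = 0.2085;  S3 = (-0.1042, -0.1806, 0.0174)
eliminate P² terms by subtracting sphere 1 from 2 and 3
plane₁₂: -0.5474x+0.2206y+-0.1970z = -0.0182
Cramer: x(z) = 0.0197-0.1887z;  y(z) = -0.0334+0.4246z
quadratic in z: (1.2159)z²+(0.0434)z+(-0.1652)=0, √Δ=0.8974 → z ∈ {-0.3869, 0.3512}; z = -0.3869 (taking z<0)
x = 0.0927, y = -0.1977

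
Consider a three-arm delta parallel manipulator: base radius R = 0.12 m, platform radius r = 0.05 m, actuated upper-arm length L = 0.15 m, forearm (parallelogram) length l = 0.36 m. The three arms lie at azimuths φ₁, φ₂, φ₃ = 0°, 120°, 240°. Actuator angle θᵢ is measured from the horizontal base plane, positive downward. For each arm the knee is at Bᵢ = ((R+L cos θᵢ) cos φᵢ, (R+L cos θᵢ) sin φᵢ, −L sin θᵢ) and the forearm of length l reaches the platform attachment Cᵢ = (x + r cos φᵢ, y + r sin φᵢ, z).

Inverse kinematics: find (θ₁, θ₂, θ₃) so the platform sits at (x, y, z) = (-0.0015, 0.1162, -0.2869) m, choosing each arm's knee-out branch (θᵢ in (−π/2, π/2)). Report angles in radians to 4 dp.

θ₁ = 0.1746, θ₂ = -0.3489, θ₃ = 0.6107

rotate P by −φ1: (-0.0015, 0.1162, -0.2869)
  A=0.0715, B=-0.2869, C=(l²−L²−A²−y'²−z²)/(2L)=0.0206
  θ1 = atan2(B,A) + arccos(C/0.2957) = 0.1746
φ2=120.0° → target in arm frame (0.1014, -0.0568)
  e−x'=-0.0314;  (l²−L²−(e−x')²−y'²−z²)/2L = 0.0686
  θ2 = atan2(B,A) + arccos(C/0.2886) = -0.3489
rotate P by −φ3: (-0.0999, -0.0594, -0.2869)
  A cos θ + B sin θ = C:  0.1699·cos θ + -0.2869·sin θ = -0.0253
  γ=atan2(-0.2869,0.1699)=-1.0362;  ψ=arccos(-0.0760)=1.6468;  θ3=γ+ψ≈0.6107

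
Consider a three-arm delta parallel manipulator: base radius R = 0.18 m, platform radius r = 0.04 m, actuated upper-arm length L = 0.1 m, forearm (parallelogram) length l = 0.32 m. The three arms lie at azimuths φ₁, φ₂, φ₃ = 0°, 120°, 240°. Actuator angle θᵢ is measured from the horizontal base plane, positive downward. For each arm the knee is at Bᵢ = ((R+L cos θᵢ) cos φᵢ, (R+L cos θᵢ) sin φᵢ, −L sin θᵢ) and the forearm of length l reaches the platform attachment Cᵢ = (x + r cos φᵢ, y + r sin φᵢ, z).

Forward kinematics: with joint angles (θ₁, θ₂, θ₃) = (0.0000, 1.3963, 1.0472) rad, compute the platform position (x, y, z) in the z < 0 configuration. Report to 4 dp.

(0.1124, -0.0328, -0.2916)

φ1=0.0°: virtual centre (0.2400, 0.0000, 0.0000), radius l
arm 2 at φ=120.0°: e+L cos θ2 = 0.1574;  O2 = (-0.0787, 0.1363, -0.0985)
arm 3 at φ=240.0°: e+L cos θ3 = 0.1900;  O3 = (-0.0950, -0.1645, -0.0866)
|O₂|²−|O₁|² = -0.0231;  |O₃|²−|O₁|² = -0.0140
linear system: -0.6374x+0.2726y = -0.0231−-0.1970z; -0.6700x+-0.3291y = -0.0140−-0.1732z
det = 0.3924;  x = 0.0291+-0.2855z,  y = -0.0168+0.0550z
quadratic in z: (1.0845)z²+(0.1186)z+(-0.0577)=0, √Δ=0.5140 → z ∈ {-0.2916, 0.1823}; z = -0.2916 (taking z<0)
x = 0.1124, y = -0.0328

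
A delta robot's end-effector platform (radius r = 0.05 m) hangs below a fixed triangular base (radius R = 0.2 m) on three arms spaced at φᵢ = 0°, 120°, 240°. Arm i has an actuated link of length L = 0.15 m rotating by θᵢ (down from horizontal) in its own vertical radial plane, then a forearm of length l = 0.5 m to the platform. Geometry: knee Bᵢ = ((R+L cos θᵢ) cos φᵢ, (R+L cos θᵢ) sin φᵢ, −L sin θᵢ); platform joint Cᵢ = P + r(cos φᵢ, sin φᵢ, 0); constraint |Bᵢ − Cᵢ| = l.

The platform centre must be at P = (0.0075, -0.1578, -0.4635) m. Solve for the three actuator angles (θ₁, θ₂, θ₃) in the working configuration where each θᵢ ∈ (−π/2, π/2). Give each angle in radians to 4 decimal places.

φ1=0.0° → target in arm frame (0.0075, -0.1578)
  A cos θ + B sin θ = C:  0.1425·cos θ + -0.4635·sin θ = -0.1085
  γ=atan2(-0.4635,0.1425)=-1.2725;  ψ=arccos(-0.2237)=1.7964;  θ1=γ+ψ≈0.5239
φ2=120.0° → target in arm frame (-0.1404, 0.0724)
  e−x'=0.2904;  (l²−L²−(e−x')²−y'²−z²)/2L = -0.2564
  γ=atan2(-0.4635,0.2904)=-1.0111;  ψ=arccos(-0.4687)=2.0586;  θ2=γ+ψ≈1.0476
φ3=240.0° → target in arm frame (0.1329, 0.0854)
  e−x'=0.0171;  (l²−L²−(e−x')²−y'²−z²)/2L = 0.0169
  θ3 = atan2(B,A) + arccos(C/0.4638) = 0.0003

θ₁ = 0.5239, θ₂ = 1.0476, θ₃ = 0.0003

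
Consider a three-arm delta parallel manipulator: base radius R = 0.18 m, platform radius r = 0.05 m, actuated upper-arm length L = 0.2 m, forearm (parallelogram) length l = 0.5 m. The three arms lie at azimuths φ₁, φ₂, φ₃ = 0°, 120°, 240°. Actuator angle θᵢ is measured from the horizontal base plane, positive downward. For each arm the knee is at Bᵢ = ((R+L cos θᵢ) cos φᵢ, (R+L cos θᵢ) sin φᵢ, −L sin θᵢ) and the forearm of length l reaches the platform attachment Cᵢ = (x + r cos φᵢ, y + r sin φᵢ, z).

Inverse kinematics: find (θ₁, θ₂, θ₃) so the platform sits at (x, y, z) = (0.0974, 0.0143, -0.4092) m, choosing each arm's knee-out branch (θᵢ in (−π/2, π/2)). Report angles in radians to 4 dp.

arm 1 (φ=0.0°): x'=0.0974, y'=0.0143
  A=0.0326, B=-0.4092, C=(l²−L²−A²−y'²−z²)/(2L)=0.1032
  θ1 = atan2(B,A) + arccos(C/0.4105) = -0.1747
φ2=120.0° → target in arm frame (-0.0363, -0.0915)
  e−x'=0.1663;  (l²−L²−(e−x')²−y'²−z²)/2L = 0.0163
  γ=atan2(-0.4092,0.1663)=-1.1847;  ψ=arccos(0.0369)=1.5339;  θ2=γ+ψ≈0.3491
rotate P by −φ3: (-0.0611, 0.0772, -0.4092)
  A=0.1911, B=-0.4092, C=(l²−L²−A²−y'²−z²)/(2L)=0.0002
  γ=atan2(-0.4092,0.1911)=-1.1339;  ψ=arccos(0.0005)=1.5703;  θ3=γ+ψ≈0.4364

θ₁ = -0.1747, θ₂ = 0.3491, θ₃ = 0.4364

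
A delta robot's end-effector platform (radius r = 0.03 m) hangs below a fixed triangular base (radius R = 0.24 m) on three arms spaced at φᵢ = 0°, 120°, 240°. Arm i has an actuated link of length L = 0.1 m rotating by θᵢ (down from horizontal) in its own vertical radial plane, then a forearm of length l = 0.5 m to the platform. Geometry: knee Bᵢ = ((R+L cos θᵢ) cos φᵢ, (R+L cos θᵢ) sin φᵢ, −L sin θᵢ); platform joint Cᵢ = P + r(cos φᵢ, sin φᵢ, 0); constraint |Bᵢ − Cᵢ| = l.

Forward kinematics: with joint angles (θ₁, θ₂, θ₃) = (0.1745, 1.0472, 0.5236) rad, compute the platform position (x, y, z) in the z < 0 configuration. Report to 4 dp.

centre 1 = (0.3085·cos0.0°, 0.3085·sin0.0°, -0.0174) = (0.3085, 0.0000, -0.0174)
φ2=120.0°: virtual centre (-0.1300, 0.2252, -0.0866), radius l
arm 3 at φ=240.0°: e+L cos θ3 = 0.2966;  centre 3 = (-0.1483, -0.2569, -0.0500)
|centre ₂|²−|centre ₁|² = -0.0204;  |centre ₃|²−|centre ₁|² = -0.0050
plane₁₂: -0.8770x+0.4503y+-0.1385z = -0.0204
Cramer: x(z) = 0.0147-0.1166z;  y(z) = -0.0165+0.0804z
quadratic in z: (1.0201)z²+(0.1006)z+(-0.1631)=0, √Δ=0.8221 → z ∈ {-0.4523, 0.3536}; z = -0.4523 (taking z<0)
x = 0.0675, y = -0.0529

(0.0675, -0.0529, -0.4523)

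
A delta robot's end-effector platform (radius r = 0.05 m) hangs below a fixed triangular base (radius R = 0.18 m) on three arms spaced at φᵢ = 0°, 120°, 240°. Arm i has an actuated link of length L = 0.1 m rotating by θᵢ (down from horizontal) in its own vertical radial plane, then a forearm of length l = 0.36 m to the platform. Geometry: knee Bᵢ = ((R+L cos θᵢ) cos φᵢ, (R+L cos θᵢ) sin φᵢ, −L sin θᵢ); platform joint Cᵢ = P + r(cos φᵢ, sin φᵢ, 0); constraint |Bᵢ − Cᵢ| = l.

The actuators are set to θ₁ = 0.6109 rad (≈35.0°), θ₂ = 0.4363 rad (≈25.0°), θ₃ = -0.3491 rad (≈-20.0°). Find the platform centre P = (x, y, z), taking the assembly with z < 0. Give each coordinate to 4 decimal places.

(-0.0525, -0.0594, -0.2943)

arm 1 at φ=0.0°: e+L cos θ1 = 0.2119;  S1 = (0.2119, 0.0000, -0.0574)
arm 2 at φ=120.0°: e+L cos θ2 = 0.2206;  S2 = (-0.1103, 0.1911, -0.0423)
φ3=240.0°: virtual centre (-0.1120, -0.1940, 0.0342), radius l
subtract pairs → two planes through P
[-0.6445 0.3821 0.0302]·P = 0.0023;  [-0.6478 -0.3879 0.1831]·P = 0.0031
Cramer: x(z) = -0.0042+0.1642z;  y(z) = -0.0011+0.1979z
quadratic in z: (1.0661)z²+(0.0433)z+(-0.0796)=0, √Δ=0.5843 → z ∈ {-0.2943, 0.2537}; z = -0.2943 (taking z<0)
x = -0.0525, y = -0.0594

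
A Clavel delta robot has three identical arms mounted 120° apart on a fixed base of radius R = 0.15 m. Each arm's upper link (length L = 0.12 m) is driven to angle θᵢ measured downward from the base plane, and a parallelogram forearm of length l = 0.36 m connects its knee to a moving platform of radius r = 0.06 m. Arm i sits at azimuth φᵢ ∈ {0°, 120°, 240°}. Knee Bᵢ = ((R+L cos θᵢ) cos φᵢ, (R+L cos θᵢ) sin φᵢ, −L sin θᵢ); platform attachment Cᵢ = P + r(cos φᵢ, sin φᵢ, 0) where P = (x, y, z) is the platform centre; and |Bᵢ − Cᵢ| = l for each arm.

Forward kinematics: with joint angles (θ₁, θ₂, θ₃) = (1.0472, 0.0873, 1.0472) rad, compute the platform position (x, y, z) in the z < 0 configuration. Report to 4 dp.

(-0.0691, 0.1197, -0.3633)

arm 1 at φ=0.0°: e+L cos θ1 = 0.1500;  O1 = (0.1500, 0.0000, -0.1039)
φ2=120.0°: virtual centre (-0.1048, 0.1815, -0.0105), radius l
O3 = (0.1500·cos240.0°, 0.1500·sin240.0°, -0.1039) = (-0.0750, -0.1299, -0.1039)
eliminate P² terms by subtracting sphere 1 from 2 and 3
plane₁₂: -0.5095x+0.3629y+0.1869z = 0.0107
Cramer: x(z) = -0.0094+0.1642z;  y(z) = 0.0163-0.2845z
quadratic in z: (1.1079)z²+(0.1462)z+(-0.0931)=0, √Δ=0.6588 → z ∈ {-0.3633, 0.2313}; z = -0.3633 (taking z<0)
x = -0.0691, y = 0.1197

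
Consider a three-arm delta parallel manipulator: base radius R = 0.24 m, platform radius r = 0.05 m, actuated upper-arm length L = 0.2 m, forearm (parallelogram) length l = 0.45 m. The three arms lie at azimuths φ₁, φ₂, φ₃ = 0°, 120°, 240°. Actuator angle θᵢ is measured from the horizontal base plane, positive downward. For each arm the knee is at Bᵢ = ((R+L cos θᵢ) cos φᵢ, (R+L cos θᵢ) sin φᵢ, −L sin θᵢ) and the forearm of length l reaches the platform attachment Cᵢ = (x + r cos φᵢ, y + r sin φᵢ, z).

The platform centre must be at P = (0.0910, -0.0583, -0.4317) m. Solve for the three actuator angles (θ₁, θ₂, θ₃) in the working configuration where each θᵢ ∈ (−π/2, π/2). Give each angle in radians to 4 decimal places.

θ₁ = 0.4362, θ₂ = 1.1343, θ₃ = 0.7853

φ1=0.0° → target in arm frame (0.0910, -0.0583)
  A=0.0990, B=-0.4317, C=(l²−L²−A²−y'²−z²)/(2L)=-0.0927
  θ1 = atan2(B,A) + arccos(C/0.4429) = 0.4362
φ2=120.0° → target in arm frame (-0.0960, -0.0497)
  A=0.2860, B=-0.4317, C=(l²−L²−A²−y'²−z²)/(2L)=-0.2703
  θ2 = atan2(B,A) + arccos(C/0.5178) = 1.1343
φ3=240.0° → target in arm frame (0.0050, 0.1080)
  e−x'=0.1850;  (l²−L²−(e−x')²−y'²−z²)/2L = -0.1744
  θ3 = atan2(B,A) + arccos(C/0.4697) = 0.7853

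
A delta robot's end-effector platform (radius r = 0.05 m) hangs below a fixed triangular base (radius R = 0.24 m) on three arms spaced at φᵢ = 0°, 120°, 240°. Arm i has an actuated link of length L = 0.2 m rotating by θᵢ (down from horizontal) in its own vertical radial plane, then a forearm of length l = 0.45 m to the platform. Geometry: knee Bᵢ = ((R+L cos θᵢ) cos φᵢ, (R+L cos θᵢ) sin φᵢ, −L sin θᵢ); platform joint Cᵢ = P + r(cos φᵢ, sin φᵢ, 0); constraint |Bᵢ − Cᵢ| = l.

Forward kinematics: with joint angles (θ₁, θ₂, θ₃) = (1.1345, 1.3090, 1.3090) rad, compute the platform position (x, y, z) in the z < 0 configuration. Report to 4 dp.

(0.0326, 0.0000, -0.5607)

φ1=0.0°: virtual centre (0.2745, 0.0000, -0.1813), radius l
O2 = (0.2418·cos120.0°, 0.2418·sin120.0°, -0.1932) = (-0.1209, 0.2094, -0.1932)
φ3=240.0°: virtual centre (-0.1209, -0.2094, -0.1932), radius l
subtract pairs → two planes through P
linear system: -0.7908x+0.4187y = -0.0124−-0.0238z; -0.7908x+-0.4187y = -0.0124−-0.0238z
Cramer: x(z) = 0.0157-0.0301z;  y(z) = 0.0000+0.0000z
quadratic in z: (1.0009)z²+(0.3781)z+(-0.1027)=0, √Δ=0.7444 → z ∈ {-0.5607, 0.1829}; z = -0.5607 (taking z<0)
x = 0.0326, y = 0.0000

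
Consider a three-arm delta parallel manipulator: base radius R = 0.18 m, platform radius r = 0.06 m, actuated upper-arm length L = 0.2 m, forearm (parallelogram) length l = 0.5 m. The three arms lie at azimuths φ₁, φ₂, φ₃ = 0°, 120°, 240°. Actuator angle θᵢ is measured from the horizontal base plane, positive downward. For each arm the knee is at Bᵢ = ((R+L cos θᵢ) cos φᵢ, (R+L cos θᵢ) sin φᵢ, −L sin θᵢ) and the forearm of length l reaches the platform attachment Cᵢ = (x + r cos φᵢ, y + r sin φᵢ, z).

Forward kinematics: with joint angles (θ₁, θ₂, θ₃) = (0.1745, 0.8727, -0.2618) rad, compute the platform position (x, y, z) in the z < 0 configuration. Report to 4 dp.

(0.0350, -0.1878, -0.4025)

arm 1 at φ=0.0°: e+L cos θ1 = 0.3170;  centre 1 = (0.3170, 0.0000, -0.0347)
φ2=120.0°: virtual centre (-0.1243, 0.2153, -0.1532), radius l
centre 3 = (0.3132·cos240.0°, 0.3132·sin240.0°, 0.0518) = (-0.1566, -0.2712, 0.0518)
|centre ₂|²−|centre ₁|² = -0.0164;  |centre ₃|²−|centre ₁|² = -0.0009
[-0.8825 0.4305 -0.2370]·P = -0.0164;  [-0.9471 -0.5425 0.1730]·P = -0.0009
det = 0.8864;  x = 0.0105+-0.0610z,  y = -0.0166+0.4254z
quadratic in z: (1.1847)z²+(0.0927)z+(-0.1546)=0, √Δ=0.8609 → z ∈ {-0.4025, 0.3242}; z = -0.4025 (taking z<0)
x = 0.0350, y = -0.1878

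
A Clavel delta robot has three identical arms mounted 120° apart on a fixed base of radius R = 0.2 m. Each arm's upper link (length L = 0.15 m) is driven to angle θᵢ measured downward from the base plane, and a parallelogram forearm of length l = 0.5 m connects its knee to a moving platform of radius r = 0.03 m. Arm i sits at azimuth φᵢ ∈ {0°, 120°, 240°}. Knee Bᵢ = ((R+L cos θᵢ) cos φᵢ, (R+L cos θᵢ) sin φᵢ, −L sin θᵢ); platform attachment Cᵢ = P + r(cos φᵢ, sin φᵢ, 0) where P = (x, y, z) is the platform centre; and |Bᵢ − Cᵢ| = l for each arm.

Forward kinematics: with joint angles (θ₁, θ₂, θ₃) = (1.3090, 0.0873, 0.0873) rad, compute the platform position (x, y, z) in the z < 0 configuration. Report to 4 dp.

S1 = (0.2088·cos0.0°, 0.2088·sin0.0°, -0.1449) = (0.2088, 0.0000, -0.1449)
φ2=120.0°: virtual centre (-0.1597, 0.2766, -0.0131), radius l
φ3=240.0°: virtual centre (-0.1597, -0.2766, -0.0131), radius l
subtract pairs → two planes through P
plane₁₂: -0.7371x+0.5533y+0.2636z = 0.0376
det = 0.8156;  x = -0.0510+0.3577z,  y = 0.0000+0.0000z
into |P−S₁|² = l²: 1.1279z² + 0.1039z + -0.1615 = 0;  Δ = 0.7394;  z = -0.4272 or 0.3351 → z<0 root = -0.4272
x = -0.2038, y = 0.0000

(-0.2038, 0.0000, -0.4272)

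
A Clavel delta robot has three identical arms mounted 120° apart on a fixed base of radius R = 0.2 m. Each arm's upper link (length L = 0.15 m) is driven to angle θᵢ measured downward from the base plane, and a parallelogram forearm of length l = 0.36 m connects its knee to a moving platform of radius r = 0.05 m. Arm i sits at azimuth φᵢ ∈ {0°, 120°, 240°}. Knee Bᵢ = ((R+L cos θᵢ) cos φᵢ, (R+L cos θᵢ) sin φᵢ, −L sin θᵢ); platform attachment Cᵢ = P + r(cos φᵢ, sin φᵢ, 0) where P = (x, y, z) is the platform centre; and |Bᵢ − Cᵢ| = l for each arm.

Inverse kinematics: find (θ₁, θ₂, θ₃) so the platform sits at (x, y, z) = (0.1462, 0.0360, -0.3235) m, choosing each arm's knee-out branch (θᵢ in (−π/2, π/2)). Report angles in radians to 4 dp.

arm 1 (φ=0.0°): x'=0.1462, y'=0.0360
  A=0.0038, B=-0.3235, C=(l²−L²−A²−y'²−z²)/(2L)=0.0038
  √(A²+B²)=0.3235;  θ1 = -1.5591+1.5591 ≈ 0.0000
arm 2 (φ=120.0°): x'=-0.0419, y'=-0.1446
  e−x'=0.1919;  (l²−L²−(e−x')²−y'²−z²)/2L = -0.1843
  γ=atan2(-0.3235,0.1919)=-1.0353;  ψ=arccos(-0.4901)=2.0829;  θ2=γ+ψ≈1.0476
φ3=240.0° → target in arm frame (-0.1043, 0.1086)
  e−x'=0.2543;  (l²−L²−(e−x')²−y'²−z²)/2L = -0.2467
  θ3 = atan2(B,A) + arccos(C/0.4115) = 1.3091

θ₁ = 0.0000, θ₂ = 1.0476, θ₃ = 1.3091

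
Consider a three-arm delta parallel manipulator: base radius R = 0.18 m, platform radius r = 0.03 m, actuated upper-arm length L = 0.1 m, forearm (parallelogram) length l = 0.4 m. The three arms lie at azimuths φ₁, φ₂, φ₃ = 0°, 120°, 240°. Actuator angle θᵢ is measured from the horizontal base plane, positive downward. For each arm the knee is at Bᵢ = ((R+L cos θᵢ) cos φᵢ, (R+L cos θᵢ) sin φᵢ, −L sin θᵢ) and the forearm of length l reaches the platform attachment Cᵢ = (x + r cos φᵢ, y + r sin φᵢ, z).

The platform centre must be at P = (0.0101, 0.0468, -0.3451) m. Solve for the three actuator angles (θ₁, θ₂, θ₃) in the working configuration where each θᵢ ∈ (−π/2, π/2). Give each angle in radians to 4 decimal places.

arm 1 (φ=0.0°): x'=0.0101, y'=0.0468
  A cos θ + B sin θ = C:  0.1399·cos θ + -0.3451·sin θ = 0.0457
  γ=atan2(-0.3451,0.1399)=-1.1857;  ψ=arccos(0.1228)=1.4477;  θ1=γ+ψ≈0.2621
φ2=120.0° → target in arm frame (0.0355, -0.0321)
  A cos θ + B sin θ = C:  0.1145·cos θ + -0.3451·sin θ = 0.0838
  θ2 = atan2(B,A) + arccos(C/0.3636) = 0.0879
arm 3 (φ=240.0°): x'=-0.0456, y'=-0.0147
  A cos θ + B sin θ = C:  0.1956·cos θ + -0.3451·sin θ = -0.0378
  γ=atan2(-0.3451,0.1956)=-1.0552;  ψ=arccos(-0.0953)=1.6662;  θ3=γ+ψ≈0.6110

θ₁ = 0.2621, θ₂ = 0.0879, θ₃ = 0.6110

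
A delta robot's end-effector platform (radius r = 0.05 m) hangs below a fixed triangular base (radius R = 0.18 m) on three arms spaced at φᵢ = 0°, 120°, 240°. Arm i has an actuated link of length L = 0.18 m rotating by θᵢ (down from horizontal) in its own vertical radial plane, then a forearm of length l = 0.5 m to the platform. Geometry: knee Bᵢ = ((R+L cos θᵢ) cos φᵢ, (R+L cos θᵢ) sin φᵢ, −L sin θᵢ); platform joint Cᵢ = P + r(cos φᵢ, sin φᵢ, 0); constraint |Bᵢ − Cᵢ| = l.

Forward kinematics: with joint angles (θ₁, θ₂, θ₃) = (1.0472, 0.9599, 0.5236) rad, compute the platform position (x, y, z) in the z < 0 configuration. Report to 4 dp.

φ1=0.0°: virtual centre (0.2200, 0.0000, -0.1559), radius l
φ2=120.0°: virtual centre (-0.1166, 0.2020, -0.1474), radius l
φ3=240.0°: virtual centre (-0.1429, -0.2476, -0.0900), radius l
eliminate P² terms by subtracting sphere 1 from 2 and 3
linear system: -0.6732x+0.4040y = 0.0034−0.0169z; -0.7259x+-0.4952y = 0.0171−0.1318z
det = 0.6266;  x = -0.0138+0.0983z,  y = -0.0144+0.1220z
quadratic in z: (1.0246)z²+(0.2623)z+(-0.1708)=0, √Δ=0.8769 → z ∈ {-0.5560, 0.2999}; z = -0.5560 (taking z<0)
x = -0.0684, y = -0.0823

(-0.0684, -0.0823, -0.5560)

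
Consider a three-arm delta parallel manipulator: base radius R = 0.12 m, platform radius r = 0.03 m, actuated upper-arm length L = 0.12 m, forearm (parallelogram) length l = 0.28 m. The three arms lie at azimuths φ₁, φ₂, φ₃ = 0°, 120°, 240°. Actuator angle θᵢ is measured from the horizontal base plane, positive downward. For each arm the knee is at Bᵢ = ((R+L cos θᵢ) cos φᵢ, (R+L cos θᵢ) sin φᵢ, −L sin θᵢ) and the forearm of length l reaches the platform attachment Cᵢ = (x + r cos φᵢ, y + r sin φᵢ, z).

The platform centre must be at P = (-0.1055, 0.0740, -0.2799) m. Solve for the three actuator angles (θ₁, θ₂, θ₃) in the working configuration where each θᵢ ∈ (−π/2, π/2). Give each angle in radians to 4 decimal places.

θ₁ = 1.3968, θ₂ = 0.1747, θ₃ = 0.9602

φ1=0.0° → target in arm frame (-0.1055, 0.0740)
  A=0.1955, B=-0.2799, C=(l²−L²−A²−y'²−z²)/(2L)=-0.2418
  θ1 = atan2(B,A) + arccos(C/0.3414) = 1.3968
φ2=120.0° → target in arm frame (0.1168, 0.0544)
  A=-0.0268, B=-0.2799, C=(l²−L²−A²−y'²−z²)/(2L)=-0.0751
  √(A²+B²)=0.2812;  θ2 = -1.6664+1.8411 ≈ 0.1747
φ3=240.0° → target in arm frame (-0.0113, -0.1284)
  A=0.1013, B=-0.2799, C=(l²−L²−A²−y'²−z²)/(2L)=-0.1712
  √(A²+B²)=0.2977;  θ3 = -1.2234+2.1836 ≈ 0.9602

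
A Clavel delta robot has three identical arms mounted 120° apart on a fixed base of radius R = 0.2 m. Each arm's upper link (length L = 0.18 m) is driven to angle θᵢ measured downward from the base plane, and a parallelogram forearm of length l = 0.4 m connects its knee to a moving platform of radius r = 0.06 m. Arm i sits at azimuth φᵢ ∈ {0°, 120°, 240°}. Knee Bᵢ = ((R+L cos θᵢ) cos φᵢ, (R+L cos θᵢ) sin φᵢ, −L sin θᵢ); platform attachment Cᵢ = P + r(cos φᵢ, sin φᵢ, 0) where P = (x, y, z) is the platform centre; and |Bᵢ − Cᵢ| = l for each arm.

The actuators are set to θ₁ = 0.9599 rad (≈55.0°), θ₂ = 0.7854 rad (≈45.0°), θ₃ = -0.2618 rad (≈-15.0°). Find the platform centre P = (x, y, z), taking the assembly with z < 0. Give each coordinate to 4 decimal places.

φ1=0.0°: virtual centre (0.2432, 0.0000, -0.1474), radius l
O2 = (0.2673·cos120.0°, 0.2673·sin120.0°, -0.1273) = (-0.1336, 0.2315, -0.1273)
φ3=240.0°: virtual centre (-0.1569, -0.2718, 0.0466), radius l
eliminate P² terms by subtracting sphere 1 from 2 and 3
linear system: -0.7538x+0.4629y = 0.0067−0.0403z; -0.8004x+-0.5436y = 0.0198−0.3881z
Cramer: x(z) = -0.0164+0.2583z;  y(z) = -0.0122+0.3335z
sphere 1 gives Az²+Bz+C=0 with A=1.1780, B=0.1526, C=-0.0707;  B²−4AC=0.3563;  roots -0.3181, 0.1886;  negative root z = -0.3181
x = -0.0986, y = -0.1183

(-0.0986, -0.1183, -0.3181)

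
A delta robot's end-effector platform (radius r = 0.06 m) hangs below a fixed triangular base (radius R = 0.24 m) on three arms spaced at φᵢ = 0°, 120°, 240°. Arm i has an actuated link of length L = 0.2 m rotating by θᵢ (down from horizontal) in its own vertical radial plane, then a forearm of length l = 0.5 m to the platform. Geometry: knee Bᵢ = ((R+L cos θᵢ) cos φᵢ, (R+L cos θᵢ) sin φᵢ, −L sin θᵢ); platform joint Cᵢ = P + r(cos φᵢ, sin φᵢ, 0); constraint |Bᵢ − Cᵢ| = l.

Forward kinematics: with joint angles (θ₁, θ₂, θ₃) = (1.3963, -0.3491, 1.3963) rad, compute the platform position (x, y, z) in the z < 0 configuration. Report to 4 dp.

arm 1 at φ=0.0°: (R−r)+L cos θ1 = 0.2147;  S1 = (0.2147, 0.0000, -0.1970)
arm 2 at φ=120.0°: (R−r)+L cos θ2 = 0.3679;  S2 = (-0.1840, 0.3186, 0.0684)
arm 3 at φ=240.0°: (R−r)+L cos θ3 = 0.2147;  S3 = (-0.1074, -0.1860, -0.1970)
|S₂|²−|S₁|² = 0.0552;  |S₃|²−|S₁|² = 0.0000
linear system: -0.7974x+0.6373y = 0.0552−0.5307z; -0.6442x+-0.3719y = 0.0000−0.0000z
Cramer: x(z) = -0.0290+0.2792z;  y(z) = 0.0502-0.4835z
into |P−S₁|² = l²: 1.3117z² + 0.2092z + -0.1493 = 0;  Δ = 0.8270;  z = -0.4264 or 0.2669 → z<0 root = -0.4264
x = -0.1480, y = 0.2564

(-0.1480, 0.2564, -0.4264)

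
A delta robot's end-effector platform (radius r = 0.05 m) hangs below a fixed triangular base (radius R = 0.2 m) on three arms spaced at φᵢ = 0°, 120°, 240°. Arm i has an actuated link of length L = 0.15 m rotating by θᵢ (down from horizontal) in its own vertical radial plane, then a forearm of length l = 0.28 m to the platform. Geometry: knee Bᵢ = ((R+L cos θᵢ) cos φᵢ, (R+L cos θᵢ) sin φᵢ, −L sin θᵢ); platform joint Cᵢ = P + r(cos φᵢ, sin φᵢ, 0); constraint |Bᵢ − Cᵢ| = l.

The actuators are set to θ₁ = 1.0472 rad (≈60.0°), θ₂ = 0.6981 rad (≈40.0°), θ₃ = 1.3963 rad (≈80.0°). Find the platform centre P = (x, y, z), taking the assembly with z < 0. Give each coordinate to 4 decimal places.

(0.0038, 0.0736, -0.2850)

φ1=0.0°: virtual centre (0.2250, 0.0000, -0.1299), radius l
S2 = (0.2649·cos120.0°, 0.2649·sin120.0°, -0.0964) = (-0.1325, 0.2294, -0.0964)
S3 = (0.1760·cos240.0°, 0.1760·sin240.0°, -0.1477) = (-0.0880, -0.1525, -0.1477)
subtract pairs → two planes through P
linear system: -0.7149x+0.4588y = 0.0120−0.0670z; -0.6260x+-0.3049y = -0.0147−-0.0356z
det = 0.5052;  x = 0.0061+0.0081z,  y = 0.0356+-0.1334z
into |P−S₁|² = l²: 1.0179z² + 0.2468z + -0.0123 = 0;  Δ = 0.1112;  z = -0.2850 or 0.0426 → z<0 root = -0.2850
x = 0.0038, y = 0.0736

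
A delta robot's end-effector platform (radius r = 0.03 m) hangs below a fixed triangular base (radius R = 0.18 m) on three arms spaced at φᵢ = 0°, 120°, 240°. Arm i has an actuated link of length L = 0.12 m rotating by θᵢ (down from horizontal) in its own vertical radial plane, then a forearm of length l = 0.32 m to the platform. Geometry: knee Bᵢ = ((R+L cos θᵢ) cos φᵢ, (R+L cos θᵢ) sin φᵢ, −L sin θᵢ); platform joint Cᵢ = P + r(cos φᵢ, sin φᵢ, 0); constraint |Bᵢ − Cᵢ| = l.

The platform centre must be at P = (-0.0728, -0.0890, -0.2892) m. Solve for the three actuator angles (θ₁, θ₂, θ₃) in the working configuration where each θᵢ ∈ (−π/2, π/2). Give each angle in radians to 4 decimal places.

arm 1 (φ=0.0°): x'=-0.0728, y'=-0.0890
  e−x'=0.2228;  (l²−L²−(e−x')²−y'²−z²)/2L = -0.2217
  √(A²+B²)=0.3651;  θ1 = -0.9144+2.2233 ≈ 1.3089
rotate P by −φ2: (-0.0407, 0.1075, -0.2892)
  A cos θ + B sin θ = C:  0.1907·cos θ + -0.2892·sin θ = -0.1815
  θ2 = atan2(B,A) + arccos(C/0.3464) = 1.1344
φ3=240.0° → target in arm frame (0.1135, -0.0185)
  e−x'=0.0365;  (l²−L²−(e−x')²−y'²−z²)/2L = 0.0112
  γ=atan2(-0.2892,0.0365)=-1.4452;  ψ=arccos(0.0384)=1.5324;  θ3=γ+ψ≈0.0872

θ₁ = 1.3089, θ₂ = 1.1344, θ₃ = 0.0872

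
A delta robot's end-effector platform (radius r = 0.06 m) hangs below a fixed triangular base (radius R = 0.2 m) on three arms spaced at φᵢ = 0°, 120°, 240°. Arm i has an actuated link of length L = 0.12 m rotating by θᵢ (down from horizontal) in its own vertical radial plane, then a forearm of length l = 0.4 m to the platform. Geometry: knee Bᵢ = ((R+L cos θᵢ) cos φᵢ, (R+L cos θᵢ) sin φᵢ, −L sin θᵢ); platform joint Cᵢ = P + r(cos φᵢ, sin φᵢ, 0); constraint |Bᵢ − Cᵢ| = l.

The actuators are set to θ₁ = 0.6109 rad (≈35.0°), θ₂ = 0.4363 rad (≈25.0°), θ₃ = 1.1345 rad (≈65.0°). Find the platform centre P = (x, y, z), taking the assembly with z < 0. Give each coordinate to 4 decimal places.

(0.0260, 0.0839, -0.3973)

O1 = (0.2383·cos0.0°, 0.2383·sin0.0°, -0.0688) = (0.2383, 0.0000, -0.0688)
arm 2 at φ=120.0°: ρ2 = 0.2488;  O2 = (-0.1244, 0.2154, -0.0507)
φ3=240.0°: virtual centre (-0.0954, -0.1652, -0.1088), radius l
subtract pairs → two planes through P
plane₁₂: -0.7254x+0.4309y+0.0362z = 0.0029
Cramer: x(z) = 0.0091-0.0426z;  y(z) = 0.0220-0.1558z
sphere 1 gives Az²+Bz+C=0 with A=1.0261, B=0.1503, C=-0.1022;  B²−4AC=0.4422;  roots -0.3973, 0.2508;  negative root z = -0.3973
x = 0.0260, y = 0.0839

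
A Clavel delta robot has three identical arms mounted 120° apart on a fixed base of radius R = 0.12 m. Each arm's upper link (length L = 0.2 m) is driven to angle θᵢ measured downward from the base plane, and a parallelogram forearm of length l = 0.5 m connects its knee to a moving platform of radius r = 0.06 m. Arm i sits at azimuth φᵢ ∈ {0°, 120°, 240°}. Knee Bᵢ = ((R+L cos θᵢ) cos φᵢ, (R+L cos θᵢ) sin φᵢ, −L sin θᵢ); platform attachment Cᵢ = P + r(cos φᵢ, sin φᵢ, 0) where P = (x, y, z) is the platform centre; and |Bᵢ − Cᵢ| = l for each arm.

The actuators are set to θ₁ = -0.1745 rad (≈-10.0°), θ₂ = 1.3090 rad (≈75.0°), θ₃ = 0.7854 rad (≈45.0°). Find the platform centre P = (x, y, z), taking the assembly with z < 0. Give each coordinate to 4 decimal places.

S1 = (0.2570·cos0.0°, 0.2570·sin0.0°, 0.0347) = (0.2570, 0.0000, 0.0347)
arm 2 at φ=120.0°: e+L cos θ2 = 0.1118;  S2 = (-0.0559, 0.0968, -0.1932)
φ3=240.0°: virtual centre (-0.1007, -0.1744, -0.1414), radius l
|S₂|²−|S₁|² = -0.0174;  |S₃|²−|S₁|² = -0.0067
[-0.6257 0.1936 -0.4558]·P = -0.0174;  [-0.7153 -0.3489 -0.3523]·P = -0.0067
Cramer: x(z) = 0.0207-0.6369z;  y(z) = -0.0232+0.2961z
sphere 1 gives Az²+Bz+C=0 with A=1.4933, B=0.2178, C=-0.1924;  B²−4AC=1.1968;  roots -0.4392, 0.2934;  negative root z = -0.4392
x = 0.3004, y = -0.1533

(0.3004, -0.1533, -0.4392)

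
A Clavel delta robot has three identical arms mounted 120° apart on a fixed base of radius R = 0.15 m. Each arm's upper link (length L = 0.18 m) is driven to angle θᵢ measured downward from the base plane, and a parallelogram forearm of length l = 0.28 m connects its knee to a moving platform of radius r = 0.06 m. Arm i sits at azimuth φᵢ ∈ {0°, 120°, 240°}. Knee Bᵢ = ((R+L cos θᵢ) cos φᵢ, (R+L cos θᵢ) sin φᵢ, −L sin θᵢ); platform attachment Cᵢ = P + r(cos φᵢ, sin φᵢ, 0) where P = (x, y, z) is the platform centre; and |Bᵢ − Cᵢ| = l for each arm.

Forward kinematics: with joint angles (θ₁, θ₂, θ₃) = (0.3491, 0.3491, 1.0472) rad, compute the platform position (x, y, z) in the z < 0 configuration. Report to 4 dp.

(0.0457, 0.0792, -0.2246)

arm 1 at φ=0.0°: e+L cos θ1 = 0.2591;  S1 = (0.2591, 0.0000, -0.0616)
arm 2 at φ=120.0°: e+L cos θ2 = 0.2591;  S2 = (-0.1296, 0.2244, -0.0616)
arm 3 at φ=240.0°: e+L cos θ3 = 0.1800;  S3 = (-0.0900, -0.1559, -0.1559)
subtract pairs → two planes through P
plane₁₂: -0.7774x+0.4488y+0.0000z = 0.0000
det = 0.5558;  x = 0.0115+-0.1523z,  y = 0.0199+-0.2638z
quadratic in z: (1.0928)z²+(0.1881)z+(-0.0129)=0, √Δ=0.3028 → z ∈ {-0.2246, 0.0525}; z = -0.2246 (taking z<0)
x = 0.0457, y = 0.0792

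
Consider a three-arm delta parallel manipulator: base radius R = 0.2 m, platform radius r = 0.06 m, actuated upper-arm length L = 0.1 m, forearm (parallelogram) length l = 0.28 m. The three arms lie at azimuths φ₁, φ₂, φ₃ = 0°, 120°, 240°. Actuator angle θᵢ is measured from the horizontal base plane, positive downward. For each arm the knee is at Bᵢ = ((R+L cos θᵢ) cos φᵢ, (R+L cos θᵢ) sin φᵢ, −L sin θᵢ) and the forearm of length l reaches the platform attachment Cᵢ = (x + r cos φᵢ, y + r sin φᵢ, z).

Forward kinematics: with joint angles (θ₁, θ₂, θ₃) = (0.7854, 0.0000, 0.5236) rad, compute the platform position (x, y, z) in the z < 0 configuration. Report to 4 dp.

arm 1 at φ=0.0°: ρ1 = 0.2107;  centre 1 = (0.2107, 0.0000, -0.0707)
centre 2 = (0.2400·cos120.0°, 0.2400·sin120.0°, 0.0000) = (-0.1200, 0.2078, 0.0000)
φ3=240.0°: virtual centre (-0.1133, -0.1962, -0.0500), radius l
eliminate P² terms by subtracting sphere 1 from 2 and 3
[-0.6614 0.4157 0.1414]·P = 0.0082;  [-0.6480 -0.3925 0.0414]·P = 0.0044
det = 0.5290;  x = -0.0096+0.1375z,  y = 0.0045+-0.1215z
sphere 1 gives Az²+Bz+C=0 with A=1.0337, B=0.0798, C=-0.0249;  B²−4AC=0.1091;  roots -0.1984, 0.1212;  negative root z = -0.1984
x = -0.0369, y = 0.0286

(-0.0369, 0.0286, -0.1984)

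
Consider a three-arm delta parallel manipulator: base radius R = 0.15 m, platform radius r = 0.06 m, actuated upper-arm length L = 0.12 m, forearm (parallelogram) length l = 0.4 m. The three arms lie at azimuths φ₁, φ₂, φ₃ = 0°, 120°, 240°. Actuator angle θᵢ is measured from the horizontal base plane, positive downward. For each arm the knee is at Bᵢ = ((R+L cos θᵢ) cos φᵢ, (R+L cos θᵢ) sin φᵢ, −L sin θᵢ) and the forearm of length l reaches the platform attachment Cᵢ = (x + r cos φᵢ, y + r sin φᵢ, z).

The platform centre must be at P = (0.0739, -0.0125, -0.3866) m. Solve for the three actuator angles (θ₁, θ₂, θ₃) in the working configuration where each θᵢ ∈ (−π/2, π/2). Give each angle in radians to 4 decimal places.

θ₁ = 0.0877, θ₂ = 0.6113, θ₃ = 0.5238

φ1=0.0° → target in arm frame (0.0739, -0.0125)
  A=0.0161, B=-0.3866, C=(l²−L²−A²−y'²−z²)/(2L)=-0.0178
  γ=atan2(-0.3866,0.0161)=-1.5292;  ψ=arccos(-0.0460)=1.6168;  θ1=γ+ψ≈0.0877
arm 2 (φ=120.0°): x'=-0.0478, y'=-0.0577
  e−x'=0.1378;  (l²−L²−(e−x')²−y'²−z²)/2L = -0.1091
  γ=atan2(-0.3866,0.1378)=-1.2285;  ψ=arccos(-0.2658)=1.8398;  θ2=γ+ψ≈0.6113
arm 3 (φ=240.0°): x'=-0.0261, y'=0.0702
  A=0.1161, B=-0.3866, C=(l²−L²−A²−y'²−z²)/(2L)=-0.0928
  √(A²+B²)=0.4037;  θ3 = -1.2790+1.8028 ≈ 0.5238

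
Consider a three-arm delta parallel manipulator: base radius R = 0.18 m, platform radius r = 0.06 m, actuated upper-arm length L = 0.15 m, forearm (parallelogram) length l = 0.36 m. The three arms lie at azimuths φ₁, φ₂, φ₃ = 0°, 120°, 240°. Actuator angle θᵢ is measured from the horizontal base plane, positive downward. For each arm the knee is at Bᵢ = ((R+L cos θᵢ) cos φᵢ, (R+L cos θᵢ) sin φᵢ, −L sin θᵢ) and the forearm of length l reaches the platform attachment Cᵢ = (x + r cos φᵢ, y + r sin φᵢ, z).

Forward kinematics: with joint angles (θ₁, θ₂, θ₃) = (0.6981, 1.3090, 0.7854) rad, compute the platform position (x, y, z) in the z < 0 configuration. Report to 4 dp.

φ1=0.0°: virtual centre (0.2349, 0.0000, -0.0964), radius l
arm 2 at φ=120.0°: e+L cos θ2 = 0.1588;  O2 = (-0.0794, 0.1375, -0.1449)
O3 = (0.2261·cos240.0°, 0.2261·sin240.0°, -0.1061) = (-0.1130, -0.1958, -0.1061)
|O₂|²−|O₁|² = -0.0183;  |O₃|²−|O₁|² = -0.0021
plane₁₂: -0.6286x+0.2751y+-0.0969z = -0.0183
Cramer: x(z) = 0.0177-0.0989z;  y(z) = -0.0260+0.1264z
sphere 1 gives Az²+Bz+C=0 with A=1.0258, B=0.2292, C=-0.0724;  B²−4AC=0.3498;  roots -0.4000, 0.1765;  negative root z = -0.4000
x = 0.0572, y = -0.0766

(0.0572, -0.0766, -0.4000)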